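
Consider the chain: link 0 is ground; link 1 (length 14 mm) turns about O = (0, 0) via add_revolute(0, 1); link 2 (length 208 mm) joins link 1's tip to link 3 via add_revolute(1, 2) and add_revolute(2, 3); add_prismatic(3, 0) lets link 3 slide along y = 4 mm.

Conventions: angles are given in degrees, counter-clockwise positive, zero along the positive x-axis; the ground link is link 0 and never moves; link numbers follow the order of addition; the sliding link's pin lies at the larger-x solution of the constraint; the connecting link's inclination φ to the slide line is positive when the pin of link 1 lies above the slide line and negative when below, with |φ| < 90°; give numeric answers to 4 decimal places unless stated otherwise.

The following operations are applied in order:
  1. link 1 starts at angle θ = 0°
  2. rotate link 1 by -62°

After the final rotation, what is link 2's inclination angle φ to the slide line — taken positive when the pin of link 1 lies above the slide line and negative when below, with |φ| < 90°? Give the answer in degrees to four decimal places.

geometry: r = 14 mm, L = 208 mm, e = 4 mm; θ starts at 0°
rotate link 1 by -62°: θ ← 0° -62° = -62°
h = r sin θ − e = -12.361266 − 4 = -16.361266
sin φ = h / L = -16.361266 / 208 = -0.07865993
φ = arcsin(-0.07865993) = -4.511543°

-4.5115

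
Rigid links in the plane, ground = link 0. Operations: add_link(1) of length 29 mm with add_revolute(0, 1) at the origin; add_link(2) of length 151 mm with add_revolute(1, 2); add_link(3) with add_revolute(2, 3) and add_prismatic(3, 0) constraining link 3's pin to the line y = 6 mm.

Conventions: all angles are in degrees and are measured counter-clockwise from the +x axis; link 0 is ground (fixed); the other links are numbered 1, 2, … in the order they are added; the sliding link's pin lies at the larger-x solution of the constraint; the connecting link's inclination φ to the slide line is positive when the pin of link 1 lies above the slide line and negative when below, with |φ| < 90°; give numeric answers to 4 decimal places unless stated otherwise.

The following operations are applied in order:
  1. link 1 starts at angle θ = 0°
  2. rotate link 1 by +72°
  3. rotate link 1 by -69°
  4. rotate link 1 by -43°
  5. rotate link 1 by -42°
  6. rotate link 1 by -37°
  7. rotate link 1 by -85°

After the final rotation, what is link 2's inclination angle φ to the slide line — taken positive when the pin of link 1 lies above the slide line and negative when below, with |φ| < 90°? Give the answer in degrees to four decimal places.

geometry: r = 29 mm, L = 151 mm, e = 6 mm; θ starts at 0°
rotate link 1 by +72°: θ ← 0° +72° = 72°
rotate link 1 by -69°: θ ← 72° -69° = 3°
rotate link 1 by -43°: θ ← 3° -43° = -40°
rotate link 1 by -42°: θ ← -40° -42° = -82°
rotate link 1 by -37°: θ ← -82° -37° = -119°
rotate link 1 by -85°: θ ← -119° -85° = -204°
h = r sin θ − e = 11.795363 − 6 = 5.795363
sin φ = h / L = 5.795363 / 151 = 0.03837989
φ = arcsin(0.03837989) = 2.199546°

2.1995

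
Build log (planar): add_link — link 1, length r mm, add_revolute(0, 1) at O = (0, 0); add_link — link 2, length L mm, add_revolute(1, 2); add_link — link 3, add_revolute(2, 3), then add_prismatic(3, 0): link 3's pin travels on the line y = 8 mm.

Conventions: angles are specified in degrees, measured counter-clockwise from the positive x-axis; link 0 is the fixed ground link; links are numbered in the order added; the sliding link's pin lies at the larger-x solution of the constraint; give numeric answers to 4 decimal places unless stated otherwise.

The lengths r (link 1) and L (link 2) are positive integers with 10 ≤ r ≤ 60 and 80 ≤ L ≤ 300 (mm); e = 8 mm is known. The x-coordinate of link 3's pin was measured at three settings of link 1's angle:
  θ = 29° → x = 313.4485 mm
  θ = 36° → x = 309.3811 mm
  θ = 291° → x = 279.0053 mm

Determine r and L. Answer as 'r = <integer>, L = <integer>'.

constraint per measurement: (x − r cos θ)² + (r sin θ − e)² = L²
subtracting the θ₁ and θ₂ equations cancels the r² and L² terms:
r = (x₁² − x₂²) / (2[(x₁cos θ₁ + e sin θ₁) − (x₂cos θ₂ + e sin θ₂)]) = 55.0003 → r = 55
L² = (x₁ − r cos θ₁)² + (r sin θ₁ − e)² = 70756.0238 → L = 266.0000 → L = 266
check at θ₃=291°: x = 279.0053 (printed 279.0053) ✓

r = 55, L = 266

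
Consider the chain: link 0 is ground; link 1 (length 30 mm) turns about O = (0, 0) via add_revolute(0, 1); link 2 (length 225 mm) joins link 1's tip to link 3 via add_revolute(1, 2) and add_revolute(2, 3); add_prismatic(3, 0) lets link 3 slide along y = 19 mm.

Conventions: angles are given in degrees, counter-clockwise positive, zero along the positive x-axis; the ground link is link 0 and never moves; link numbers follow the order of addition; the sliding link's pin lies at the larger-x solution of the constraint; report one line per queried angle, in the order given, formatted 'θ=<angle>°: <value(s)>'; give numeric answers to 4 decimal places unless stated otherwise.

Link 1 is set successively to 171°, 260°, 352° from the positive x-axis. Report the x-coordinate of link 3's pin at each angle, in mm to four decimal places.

geometry: r = 30 mm, L = 225 mm, e = 19 mm
θ=171°: crank pin P = (r cos θ, r sin θ) = (-29.630650, 4.693034)
θ=171°: h = r sin θ − e = 4.693034 − 19 = -14.306966
θ=171°: x = r cos θ + √(L² − h²) = -29.630650 + 224.544674 = 194.914024
θ=260°: crank pin P = (r cos θ, r sin θ) = (-5.209445, -29.544233)
θ=260°: h = r sin θ − e = -29.544233 − 19 = -48.544233
θ=260°: x = r cos θ + √(L² − h²) = -5.209445 + 219.700836 = 214.491391
θ=352°: crank pin P = (r cos θ, r sin θ) = (29.708042, -4.175193)
θ=352°: h = r sin θ − e = -4.175193 − 19 = -23.175193
θ=352°: x = r cos θ + √(L² − h²) = 29.708042 + 223.803285 = 253.511327

θ=171°: 194.9140
θ=260°: 214.4914
θ=352°: 253.5113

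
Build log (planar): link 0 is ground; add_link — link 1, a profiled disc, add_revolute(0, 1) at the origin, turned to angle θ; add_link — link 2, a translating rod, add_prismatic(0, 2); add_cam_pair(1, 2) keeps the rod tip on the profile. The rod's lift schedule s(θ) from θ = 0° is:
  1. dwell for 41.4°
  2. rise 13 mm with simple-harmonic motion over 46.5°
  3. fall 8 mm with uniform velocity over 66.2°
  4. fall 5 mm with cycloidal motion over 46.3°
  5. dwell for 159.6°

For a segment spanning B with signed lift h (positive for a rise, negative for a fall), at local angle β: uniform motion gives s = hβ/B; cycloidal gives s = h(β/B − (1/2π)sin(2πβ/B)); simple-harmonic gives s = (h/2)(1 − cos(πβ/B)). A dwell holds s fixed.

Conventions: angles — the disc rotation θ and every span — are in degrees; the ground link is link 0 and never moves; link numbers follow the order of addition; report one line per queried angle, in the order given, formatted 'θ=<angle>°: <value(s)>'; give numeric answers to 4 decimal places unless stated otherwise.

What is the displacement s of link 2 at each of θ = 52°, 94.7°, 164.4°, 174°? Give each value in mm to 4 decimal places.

seg 1 [0°–41.4°] dwell: s stays 0.0000
seg 2 [41.4°–87.9°] simple-harmonic, h=13: θ=52° here. β=10.6, B=46.5. 13/2·(1 − cos(π·0.2280)) = 1.5968 → s = 1.5968
seg 2 [41.4°–87.9°] simple-harmonic, h=13: full span → s += 13 → s = 13.0000
seg 3 [87.9°–154.1°] uniform, h=-8: θ=94.7° here. β=6.8, B=66.2. -8·6.8/66.2 = -0.8218 → s = 12.1782
seg 3 [87.9°–154.1°] uniform, h=-8: full span → s += -8 → s = 5.0000
seg 4 [154.1°–200.4°] cycloidal, h=-5: θ=164.4° here. β=10.3, B=46.3. -5·(0.2225 − sin(2π·0.2225)/(2π)) = -0.3284 → s = 4.6716
seg 4 [154.1°–200.4°] cycloidal, h=-5: θ=174° here. β=19.9, B=46.3. -5·(0.4298 − sin(2π·0.4298)/(2π)) = -1.8093 → s = 3.1907

θ=52°: 1.5968
θ=94.7°: 12.1782
θ=164.4°: 4.6716
θ=174°: 3.1907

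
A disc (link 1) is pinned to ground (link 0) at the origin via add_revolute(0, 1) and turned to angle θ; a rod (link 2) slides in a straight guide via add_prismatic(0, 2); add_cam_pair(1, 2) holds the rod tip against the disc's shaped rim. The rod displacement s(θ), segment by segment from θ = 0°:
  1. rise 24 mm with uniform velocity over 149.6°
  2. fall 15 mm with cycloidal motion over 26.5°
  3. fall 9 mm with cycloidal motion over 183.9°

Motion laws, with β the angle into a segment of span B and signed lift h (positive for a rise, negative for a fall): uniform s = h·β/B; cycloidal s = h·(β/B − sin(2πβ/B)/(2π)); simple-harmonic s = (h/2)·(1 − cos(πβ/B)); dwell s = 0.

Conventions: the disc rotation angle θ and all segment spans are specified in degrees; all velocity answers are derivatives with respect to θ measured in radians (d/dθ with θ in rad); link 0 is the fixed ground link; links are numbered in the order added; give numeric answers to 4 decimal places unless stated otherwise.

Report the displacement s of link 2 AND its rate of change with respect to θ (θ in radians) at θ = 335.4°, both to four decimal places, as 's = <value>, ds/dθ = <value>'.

segment 1 (0° to 149.6°, uniform, h = 24) is passed completely: s = 0.0000 + (24) = 24.0000
segment 2 (149.6° to 176.1°, cycloidal, h = -15) is passed completely: s = 24.0000 + (-15) = 9.0000
θ = 335.4° falls in segment 3 (176.1° to 360°, cycloidal, h = -9): β = 335.4 − 176.1 = 159.3°, B = 183.9°; Δs = -9·(0.8662 − sin(2π·0.8662)/(2π)) = -8.8632; s = 9.0000 − 8.8632 = 0.1368
velocity in seg [176.1°–360°] (cycloidal), θ in radians: β = 159.3° = 2.7803 rad, B = 183.9° = 3.2097 rad; ds/dθ = (h/B)(1 − cos(2πβ/B)) = ((-9)/3.2097)(1 − cos(2π·0.8662)) = -0.933472 mm/rad

s = 0.1368, ds/dθ = -0.9335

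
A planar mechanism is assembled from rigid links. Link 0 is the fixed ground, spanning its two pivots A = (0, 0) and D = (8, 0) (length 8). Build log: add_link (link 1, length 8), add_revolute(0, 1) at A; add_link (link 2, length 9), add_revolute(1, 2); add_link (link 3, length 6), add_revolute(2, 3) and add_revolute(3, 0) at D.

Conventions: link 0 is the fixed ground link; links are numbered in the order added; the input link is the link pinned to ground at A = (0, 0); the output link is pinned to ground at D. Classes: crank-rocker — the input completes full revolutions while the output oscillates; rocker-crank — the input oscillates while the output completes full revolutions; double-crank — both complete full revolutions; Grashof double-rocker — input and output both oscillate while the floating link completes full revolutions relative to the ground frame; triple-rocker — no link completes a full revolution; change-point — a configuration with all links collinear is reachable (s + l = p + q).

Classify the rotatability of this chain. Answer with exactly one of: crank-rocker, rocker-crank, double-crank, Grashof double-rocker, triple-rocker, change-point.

lengths: ground=8, input=8, coupler=9, output=6
sorted: s=6 (shortest), l=9 (longest), p+q=16
s + l = 15 vs p + q = 16
s + l < p + q (Grashof) with shortest = output link → rocker-crank

rocker-crank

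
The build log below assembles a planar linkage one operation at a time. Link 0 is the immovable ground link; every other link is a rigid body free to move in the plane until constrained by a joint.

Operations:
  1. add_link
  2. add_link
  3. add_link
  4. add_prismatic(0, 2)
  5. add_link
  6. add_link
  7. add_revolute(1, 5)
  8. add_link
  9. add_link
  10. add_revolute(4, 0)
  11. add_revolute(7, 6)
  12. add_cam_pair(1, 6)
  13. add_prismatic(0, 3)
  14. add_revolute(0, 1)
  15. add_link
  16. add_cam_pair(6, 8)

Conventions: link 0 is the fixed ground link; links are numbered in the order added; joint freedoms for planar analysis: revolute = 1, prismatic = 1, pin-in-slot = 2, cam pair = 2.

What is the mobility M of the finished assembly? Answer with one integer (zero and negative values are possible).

(L,J1,J2)=(1,0,0); link0 fixed
link1: (2,0,0)
link2: (3,0,0)
link3: (4,0,0)
P 0-2 [J1]: (4,1,0)
link4: (5,1,0)
link5: (6,1,0)
R 1-5 [J1]: (6,2,0)
link6: (7,2,0)
link7: (8,2,0)
R 4-0 [J1]: (8,3,0)
R 7-6 [J1]: (8,4,0)
C 1-6 [J2]: (8,4,1)
P 0-3 [J1]: (8,5,1)
R 0-1 [J1]: (8,6,1)
link8: (9,6,1)
C 6-8 [J2]: (9,6,2)
Grübler: 3·8 − 2·6 − 2 = 10

M = 10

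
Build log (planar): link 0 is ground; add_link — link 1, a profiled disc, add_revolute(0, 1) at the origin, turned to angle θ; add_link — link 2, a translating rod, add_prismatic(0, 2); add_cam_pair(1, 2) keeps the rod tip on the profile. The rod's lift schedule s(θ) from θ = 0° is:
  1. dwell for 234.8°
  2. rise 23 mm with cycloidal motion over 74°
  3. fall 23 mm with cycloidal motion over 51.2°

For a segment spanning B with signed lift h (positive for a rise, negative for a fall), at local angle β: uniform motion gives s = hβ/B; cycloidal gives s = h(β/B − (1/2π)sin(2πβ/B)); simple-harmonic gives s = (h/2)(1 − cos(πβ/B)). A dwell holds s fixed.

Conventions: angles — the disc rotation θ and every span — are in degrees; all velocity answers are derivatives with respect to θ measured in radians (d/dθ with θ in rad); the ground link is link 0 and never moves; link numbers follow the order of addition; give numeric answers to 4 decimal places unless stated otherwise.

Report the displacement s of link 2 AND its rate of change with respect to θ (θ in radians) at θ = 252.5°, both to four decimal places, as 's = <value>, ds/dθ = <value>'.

seg 1 [0°–234.8°] dwell: s stays 0.0000
seg 2 [234.8°–308.8°] cycloidal, h=23: θ=252.5° here. β=17.7, B=74. 23·(0.2392 − sin(2π·0.2392)/(2π)) = 1.8492 → s = 1.8492
velocity in seg [234.8°–308.8°] (cycloidal), θ in radians: β = 17.7° = 0.3089 rad, B = 74° = 1.2915 rad; ds/dθ = (h/B)(1 − cos(2πβ/B)) = (23/1.2915)(1 − cos(2π·0.2392)) = 16.599436 mm/rad

s = 1.8492, ds/dθ = 16.5994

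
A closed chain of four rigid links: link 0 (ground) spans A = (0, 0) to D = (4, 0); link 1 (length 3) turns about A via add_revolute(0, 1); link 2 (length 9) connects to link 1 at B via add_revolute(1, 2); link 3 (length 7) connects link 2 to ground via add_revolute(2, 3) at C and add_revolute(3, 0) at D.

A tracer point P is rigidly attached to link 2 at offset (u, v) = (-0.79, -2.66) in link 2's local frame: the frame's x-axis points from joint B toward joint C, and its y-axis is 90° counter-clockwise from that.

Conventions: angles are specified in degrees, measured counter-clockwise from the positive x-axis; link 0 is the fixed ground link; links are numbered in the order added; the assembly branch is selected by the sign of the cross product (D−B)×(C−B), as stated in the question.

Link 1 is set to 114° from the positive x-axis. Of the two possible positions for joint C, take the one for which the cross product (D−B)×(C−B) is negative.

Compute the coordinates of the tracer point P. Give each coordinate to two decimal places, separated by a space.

A=(0,0), D=(4.00,0)
B = A + 3.00·(cos114°, sin114°) = (-1.2202, 2.7406)
|BD| = 5.8959
circle(B,9.00) ∩ circle(D,7.00): a=5.6617, h=6.9961
  candidates: C₊=(7.0447,6.3032) cross=41.248; C₋=(0.5406,-6.0854) cross=-41.248
  branch - wants cross < 0 → take C=(0.5406,-6.0854) (cross=-41.248)
ex = (C−B)/|BC| = (0.1956,-0.9807); ey = (0.9807,0.1956)
P = B + -0.79·ex + -2.66·ey = (-3.9834,2.9950)

-3.98 2.99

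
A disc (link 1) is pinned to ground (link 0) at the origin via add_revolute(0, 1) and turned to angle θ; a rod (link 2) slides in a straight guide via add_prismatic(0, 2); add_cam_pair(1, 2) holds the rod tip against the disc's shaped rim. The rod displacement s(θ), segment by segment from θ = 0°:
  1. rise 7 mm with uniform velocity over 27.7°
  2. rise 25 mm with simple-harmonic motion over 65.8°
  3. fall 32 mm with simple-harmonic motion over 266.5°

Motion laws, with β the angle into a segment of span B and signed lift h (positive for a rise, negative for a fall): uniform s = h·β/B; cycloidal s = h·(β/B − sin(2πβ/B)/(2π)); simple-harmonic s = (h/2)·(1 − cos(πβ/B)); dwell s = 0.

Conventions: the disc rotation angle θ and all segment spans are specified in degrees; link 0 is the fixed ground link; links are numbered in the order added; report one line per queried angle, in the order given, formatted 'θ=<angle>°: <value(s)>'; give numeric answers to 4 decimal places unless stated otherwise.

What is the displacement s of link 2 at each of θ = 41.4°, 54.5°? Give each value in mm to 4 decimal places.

segment 1 (0° to 27.7°, uniform, h = 7) is passed completely: s = 0.0000 + (7) = 7.0000
θ = 41.4° falls in segment 2 (27.7° to 93.5°, simple-harmonic, h = 25): β = 41.4 − 27.7 = 13.7°, B = 65.8°; Δs = 25/2·(1 − cos(π·0.2082)) = 2.5801; s = 7.0000 + 2.5801 = 9.5801
θ = 54.5° falls in segment 2 (27.7° to 93.5°, simple-harmonic, h = 25): β = 54.5 − 27.7 = 26.8°, B = 65.8°; Δs = 25/2·(1 − cos(π·0.4073)) = 8.9107; s = 7.0000 + 8.9107 = 15.9107

θ=41.4°: 9.5801
θ=54.5°: 15.9107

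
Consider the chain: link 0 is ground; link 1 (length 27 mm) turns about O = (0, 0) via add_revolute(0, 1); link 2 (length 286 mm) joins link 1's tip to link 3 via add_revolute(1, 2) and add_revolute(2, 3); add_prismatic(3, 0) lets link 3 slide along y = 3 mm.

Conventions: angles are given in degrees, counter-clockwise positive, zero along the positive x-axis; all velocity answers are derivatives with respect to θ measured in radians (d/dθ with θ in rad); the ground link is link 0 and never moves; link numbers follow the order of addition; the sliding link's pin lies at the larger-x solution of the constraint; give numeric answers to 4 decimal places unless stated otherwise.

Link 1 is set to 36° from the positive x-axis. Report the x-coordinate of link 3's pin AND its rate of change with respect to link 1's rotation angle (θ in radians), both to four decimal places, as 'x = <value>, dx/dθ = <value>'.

geometry: r = 27 mm, L = 286 mm, e = 3 mm
crank pin P = (r cos θ, r sin θ) = (21.843459, 15.870202)
h = r sin θ − e = 15.870202 − 3 = 12.870202
x = r cos θ + √(L² − h²) = 21.843459 + 285.710269 = 307.553728
dx/dθ = −r sin θ − h·r cos θ/√(L² − h²) (θ in radians; h = 12.870202) = -16.854170

x = 307.5537, dx/dθ = -16.8542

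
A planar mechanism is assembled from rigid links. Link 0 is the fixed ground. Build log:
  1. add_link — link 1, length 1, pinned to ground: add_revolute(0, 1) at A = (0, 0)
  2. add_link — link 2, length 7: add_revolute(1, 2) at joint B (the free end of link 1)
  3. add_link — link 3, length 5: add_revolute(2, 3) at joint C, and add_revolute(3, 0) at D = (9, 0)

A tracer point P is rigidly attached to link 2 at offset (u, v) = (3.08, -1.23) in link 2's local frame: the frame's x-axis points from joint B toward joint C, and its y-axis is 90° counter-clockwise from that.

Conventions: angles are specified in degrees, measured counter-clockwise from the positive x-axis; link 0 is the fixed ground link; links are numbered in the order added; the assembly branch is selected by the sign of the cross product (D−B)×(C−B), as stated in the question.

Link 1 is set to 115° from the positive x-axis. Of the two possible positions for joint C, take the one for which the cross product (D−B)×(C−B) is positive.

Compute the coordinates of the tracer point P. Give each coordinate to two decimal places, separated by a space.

A=(0,0), D=(9.00,0)
B = A + 1.00·(cos115°, sin115°) = (-0.4226, 0.9063)
|BD| = 9.4661
circle(B,7.00) ∩ circle(D,5.00): a=6.0007, h=3.6043
  candidates: C₊=(5.8956,3.9196) cross=34.119; C₋=(5.2055,-3.2560) cross=-34.119
  branch + wants cross > 0 → take C=(5.8956,3.9196) (cross=34.119)
ex = (C−B)/|BC| = (0.9026,0.4305); ey = (-0.4305,0.9026)
P = B + 3.08·ex + -1.23·ey = (2.8869,1.1219)

2.89 1.12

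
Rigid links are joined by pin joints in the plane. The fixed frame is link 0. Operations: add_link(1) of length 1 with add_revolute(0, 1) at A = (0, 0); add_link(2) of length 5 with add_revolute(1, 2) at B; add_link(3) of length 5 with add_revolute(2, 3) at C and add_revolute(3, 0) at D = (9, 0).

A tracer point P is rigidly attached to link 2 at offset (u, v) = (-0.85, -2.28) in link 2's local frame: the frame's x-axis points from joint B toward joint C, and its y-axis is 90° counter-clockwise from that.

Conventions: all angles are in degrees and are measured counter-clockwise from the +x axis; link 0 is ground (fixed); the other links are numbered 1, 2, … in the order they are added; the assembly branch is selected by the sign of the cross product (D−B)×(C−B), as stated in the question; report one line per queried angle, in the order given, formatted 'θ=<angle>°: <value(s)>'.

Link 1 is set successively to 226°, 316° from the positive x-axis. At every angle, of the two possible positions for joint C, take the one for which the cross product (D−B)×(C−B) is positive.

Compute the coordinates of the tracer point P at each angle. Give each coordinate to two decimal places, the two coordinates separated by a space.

A=(0,0), D=(9.00,0)
θ=226°: B = A + 1.00·(cos226°, sin226°) = (-0.6947, -0.7193)
θ=226°: |BD| = 9.7213
θ=226°: circle(B,5.00) ∩ circle(D,5.00): a=4.8607, h=1.1722
θ=226°:   candidates: C₊=(4.0659,0.8093) cross=11.395; C₋=(4.2394,-1.5286) cross=-11.395
θ=226°:   branch + wants cross > 0 → take C=(4.0659,0.8093) (cross=11.395)
θ=226°: ex = (C−B)/|BC| = (0.9521,0.3057); ey = (-0.3057,0.9521)
θ=226°: P = B + -0.85·ex + -2.28·ey = (-0.8069,-3.1500)
θ=316°: B = A + 1.00·(cos316°, sin316°) = (0.7193, -0.6947)
θ=316°: |BD| = 8.3097
θ=316°: circle(B,5.00) ∩ circle(D,5.00): a=4.1549, h=2.7816
θ=316°:   candidates: C₊=(4.6271,2.4245) cross=23.114; C₋=(5.0922,-3.1191) cross=-23.114
θ=316°:   branch + wants cross > 0 → take C=(4.6271,2.4245) (cross=23.114)
θ=316°: ex = (C−B)/|BC| = (0.7816,0.6238); ey = (-0.6238,0.7816)
θ=316°: P = B + -0.85·ex + -2.28·ey = (1.4773,-3.0069)

θ=226°: -0.81 -3.15
θ=316°: 1.48 -3.01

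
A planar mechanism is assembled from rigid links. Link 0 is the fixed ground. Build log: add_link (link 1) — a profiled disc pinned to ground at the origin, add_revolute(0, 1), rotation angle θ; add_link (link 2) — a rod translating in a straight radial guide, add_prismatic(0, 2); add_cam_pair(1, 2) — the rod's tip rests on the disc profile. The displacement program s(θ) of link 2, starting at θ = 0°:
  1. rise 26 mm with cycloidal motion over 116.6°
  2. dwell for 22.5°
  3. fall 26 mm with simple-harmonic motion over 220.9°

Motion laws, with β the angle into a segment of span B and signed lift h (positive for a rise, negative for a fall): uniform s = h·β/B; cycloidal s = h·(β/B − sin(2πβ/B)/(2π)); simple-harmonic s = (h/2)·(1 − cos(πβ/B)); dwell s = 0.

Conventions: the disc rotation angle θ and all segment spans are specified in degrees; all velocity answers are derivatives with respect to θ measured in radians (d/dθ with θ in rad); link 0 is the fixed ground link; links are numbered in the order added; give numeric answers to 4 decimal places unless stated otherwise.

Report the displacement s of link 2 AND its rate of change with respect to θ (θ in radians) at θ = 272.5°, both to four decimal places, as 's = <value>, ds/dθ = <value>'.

seg 1 [0°–116.6°] cycloidal, h=26: full span → s += 26 → s = 26.0000
seg 2 [116.6°–139.1°] dwell: s stays 26.0000
seg 3 [139.1°–360°] simple-harmonic, h=-26: θ=272.5° here. β=133.4, B=220.9. -26/2·(1 − cos(π·0.6039)) = -17.1681 → s = 8.8319
velocity in seg [139.1°–360°] (simple-harmonic), θ in radians: β = 133.4° = 2.3283 rad, B = 220.9° = 3.8554 rad; ds/dθ = (πh/(2B)) sin(πβ/B) = (π·(-26)/(2·3.8554)) sin(π·0.6039) = -10.033780 mm/rad

s = 8.8319, ds/dθ = -10.0338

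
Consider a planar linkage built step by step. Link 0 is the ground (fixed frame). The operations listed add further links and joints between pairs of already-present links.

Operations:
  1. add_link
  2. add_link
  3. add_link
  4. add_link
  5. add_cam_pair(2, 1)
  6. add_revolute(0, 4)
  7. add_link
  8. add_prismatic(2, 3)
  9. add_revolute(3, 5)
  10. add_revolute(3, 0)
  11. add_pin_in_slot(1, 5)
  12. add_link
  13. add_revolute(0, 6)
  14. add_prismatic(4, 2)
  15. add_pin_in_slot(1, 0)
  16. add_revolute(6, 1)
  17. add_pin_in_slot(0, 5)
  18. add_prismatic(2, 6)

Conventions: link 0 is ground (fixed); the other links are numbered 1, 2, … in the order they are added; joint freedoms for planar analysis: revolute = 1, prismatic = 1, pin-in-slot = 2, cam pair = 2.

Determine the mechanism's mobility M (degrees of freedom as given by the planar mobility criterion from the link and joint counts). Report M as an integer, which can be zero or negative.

ground; <1,0,0>
#1 <2,0,0>
#2 <3,0,0>
#3 <4,0,0>
#4 <5,0,0>
C:2↔1 J2 <5,0,1>
R:0↔4 J1 <5,1,1>
#5 <6,1,1>
P:2↔3 J1 <6,2,1>
R:3↔5 J1 <6,3,1>
R:3↔0 J1 <6,4,1>
PS:1↔5 J2 <6,4,2>
#6 <7,4,2>
R:0↔6 J1 <7,5,2>
P:4↔2 J1 <7,6,2>
PS:1↔0 J2 <7,6,3>
R:6↔1 J1 <7,7,3>
PS:0↔5 J2 <7,7,4>
P:2↔6 J1 <7,8,4>
3×6 − 2×8 − 1×4 = -2

M = -2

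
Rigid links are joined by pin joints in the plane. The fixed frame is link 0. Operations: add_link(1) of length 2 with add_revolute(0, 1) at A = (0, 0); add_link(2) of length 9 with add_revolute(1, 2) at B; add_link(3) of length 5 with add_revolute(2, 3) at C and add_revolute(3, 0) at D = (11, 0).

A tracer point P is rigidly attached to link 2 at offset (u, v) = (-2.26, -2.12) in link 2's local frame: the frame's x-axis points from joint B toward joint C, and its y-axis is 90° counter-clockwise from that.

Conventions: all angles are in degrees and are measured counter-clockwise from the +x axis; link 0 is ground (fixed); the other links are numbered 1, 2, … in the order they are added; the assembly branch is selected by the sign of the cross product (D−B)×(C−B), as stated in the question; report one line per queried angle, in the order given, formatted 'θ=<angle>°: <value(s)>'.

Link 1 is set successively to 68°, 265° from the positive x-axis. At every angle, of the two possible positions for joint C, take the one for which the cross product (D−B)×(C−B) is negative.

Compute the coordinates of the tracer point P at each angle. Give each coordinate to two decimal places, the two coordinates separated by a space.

A=(0,0), D=(11.00,0)
θ=68°: B = A + 2.00·(cos68°, sin68°) = (0.7492, 1.8544)
θ=68°: |BD| = 10.4172
θ=68°: circle(B,9.00) ∩ circle(D,5.00): a=7.8965, h=4.3181
θ=68°:   candidates: C₊=(9.2882,4.6979) cross=44.982; C₋=(7.7509,-3.8004) cross=-44.982
θ=68°:   branch - wants cross < 0 → take C=(7.7509,-3.8004) (cross=-44.982)
θ=68°: ex = (C−B)/|BC| = (0.7780,-0.6283); ey = (0.6283,0.7780)
θ=68°: P = B + -2.26·ex + -2.12·ey = (-2.3410,1.6251)
θ=265°: B = A + 2.00·(cos265°, sin265°) = (-0.1743, -1.9924)
θ=265°: |BD| = 11.3505
θ=265°: circle(B,9.00) ∩ circle(D,5.00): a=8.1421, h=3.8348
θ=265°:   candidates: C₊=(7.1682,3.2121) cross=43.527; C₋=(8.5145,-4.3385) cross=-43.527
θ=265°:   branch - wants cross < 0 → take C=(8.5145,-4.3385) (cross=-43.527)
θ=265°: ex = (C−B)/|BC| = (0.9654,-0.2607); ey = (0.2607,0.9654)
θ=265°: P = B + -2.26·ex + -2.12·ey = (-2.9088,-3.4500)

θ=68°: -2.34 1.63
θ=265°: -2.91 -3.45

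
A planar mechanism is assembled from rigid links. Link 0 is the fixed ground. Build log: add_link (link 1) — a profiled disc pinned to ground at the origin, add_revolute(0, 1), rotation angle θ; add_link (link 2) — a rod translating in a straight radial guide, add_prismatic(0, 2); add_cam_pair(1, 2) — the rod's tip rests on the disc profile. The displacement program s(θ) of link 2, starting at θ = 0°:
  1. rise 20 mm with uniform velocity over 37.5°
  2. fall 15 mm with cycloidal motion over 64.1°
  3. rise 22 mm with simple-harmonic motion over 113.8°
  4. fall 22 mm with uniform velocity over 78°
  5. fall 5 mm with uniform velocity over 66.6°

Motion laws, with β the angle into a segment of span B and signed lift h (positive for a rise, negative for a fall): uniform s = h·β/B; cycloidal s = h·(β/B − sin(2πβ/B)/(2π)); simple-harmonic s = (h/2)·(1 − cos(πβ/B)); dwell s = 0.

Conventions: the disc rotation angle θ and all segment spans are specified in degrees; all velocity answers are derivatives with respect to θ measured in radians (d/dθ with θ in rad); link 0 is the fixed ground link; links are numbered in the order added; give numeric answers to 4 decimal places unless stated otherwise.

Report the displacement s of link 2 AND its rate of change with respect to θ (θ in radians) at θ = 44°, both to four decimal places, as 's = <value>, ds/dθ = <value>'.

seg 1 [0°–37.5°] uniform, h=20: full span → s += 20 → s = 20.0000
seg 2 [37.5°–101.6°] cycloidal, h=-15: θ=44° here. β=6.5, B=64.1. -15·(0.1014 − sin(2π·0.1014)/(2π)) = -0.1008 → s = 19.8992
velocity in seg [37.5°–101.6°] (cycloidal), θ in radians: β = 6.5° = 0.1134 rad, B = 64.1° = 1.1188 rad; ds/dθ = (h/B)(1 − cos(2πβ/B)) = ((-15)/1.1188)(1 − cos(2π·0.1014)) = -2.630598 mm/rad

s = 19.8992, ds/dθ = -2.6306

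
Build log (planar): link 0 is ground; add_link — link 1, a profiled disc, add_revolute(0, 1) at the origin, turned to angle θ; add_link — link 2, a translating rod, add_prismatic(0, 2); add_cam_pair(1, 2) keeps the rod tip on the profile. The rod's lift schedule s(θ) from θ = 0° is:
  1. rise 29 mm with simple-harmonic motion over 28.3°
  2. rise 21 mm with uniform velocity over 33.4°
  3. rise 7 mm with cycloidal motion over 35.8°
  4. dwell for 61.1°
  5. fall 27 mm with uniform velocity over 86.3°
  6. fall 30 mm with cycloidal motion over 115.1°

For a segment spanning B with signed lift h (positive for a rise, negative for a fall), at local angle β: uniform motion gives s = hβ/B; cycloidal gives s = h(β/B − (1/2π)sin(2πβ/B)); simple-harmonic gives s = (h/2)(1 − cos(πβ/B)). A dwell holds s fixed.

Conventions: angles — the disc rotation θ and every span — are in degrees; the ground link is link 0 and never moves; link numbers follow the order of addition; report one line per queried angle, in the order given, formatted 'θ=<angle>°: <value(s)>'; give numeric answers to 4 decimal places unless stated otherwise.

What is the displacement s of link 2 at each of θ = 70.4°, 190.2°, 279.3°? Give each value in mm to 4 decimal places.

seg 1 [0°–28.3°] simple-harmonic, h=29: full span → s += 29 → s = 29.0000
seg 2 [28.3°–61.7°] uniform, h=21: full span → s += 21 → s = 50.0000
seg 3 [61.7°–97.5°] cycloidal, h=7: θ=70.4° here. β=8.7, B=35.8. 7·(0.2430 − sin(2π·0.2430)/(2π)) = 0.5881 → s = 50.5881
seg 3 [61.7°–97.5°] cycloidal, h=7: full span → s += 7 → s = 57.0000
seg 4 [97.5°–158.6°] dwell: s stays 57.0000
seg 5 [158.6°–244.9°] uniform, h=-27: θ=190.2° here. β=31.6, B=86.3. -27·31.6/86.3 = -9.8864 → s = 47.1136
seg 5 [158.6°–244.9°] uniform, h=-27: full span → s += -27 → s = 30.0000
seg 6 [244.9°–360°] cycloidal, h=-30: θ=279.3° here. β=34.4, B=115.1. -30·(0.2989 − sin(2π·0.2989)/(2π)) = -4.4148 → s = 25.5852

θ=70.4°: 50.5881
θ=190.2°: 47.1136
θ=279.3°: 25.5852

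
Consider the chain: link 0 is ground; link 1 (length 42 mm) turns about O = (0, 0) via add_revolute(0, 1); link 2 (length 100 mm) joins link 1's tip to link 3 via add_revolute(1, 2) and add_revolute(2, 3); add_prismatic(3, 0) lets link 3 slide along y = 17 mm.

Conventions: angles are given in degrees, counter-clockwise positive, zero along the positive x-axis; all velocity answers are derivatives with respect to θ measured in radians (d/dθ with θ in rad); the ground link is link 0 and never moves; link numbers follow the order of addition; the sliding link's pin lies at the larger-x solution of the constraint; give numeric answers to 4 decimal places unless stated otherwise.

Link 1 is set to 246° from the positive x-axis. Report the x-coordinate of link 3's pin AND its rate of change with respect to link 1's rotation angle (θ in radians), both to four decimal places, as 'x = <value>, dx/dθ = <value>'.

geometry: r = 42 mm, L = 100 mm, e = 17 mm
crank pin P = (r cos θ, r sin θ) = (-17.082939, -38.368909)
h = r sin θ − e = -38.368909 − 17 = -55.368909
x = r cos θ + √(L² − h²) = -17.082939 + 83.272348 = 66.189409
dx/dθ = −r sin θ − h·r cos θ/√(L² − h²) (θ in radians; h = -55.368909) = 27.010232

x = 66.1894, dx/dθ = 27.0102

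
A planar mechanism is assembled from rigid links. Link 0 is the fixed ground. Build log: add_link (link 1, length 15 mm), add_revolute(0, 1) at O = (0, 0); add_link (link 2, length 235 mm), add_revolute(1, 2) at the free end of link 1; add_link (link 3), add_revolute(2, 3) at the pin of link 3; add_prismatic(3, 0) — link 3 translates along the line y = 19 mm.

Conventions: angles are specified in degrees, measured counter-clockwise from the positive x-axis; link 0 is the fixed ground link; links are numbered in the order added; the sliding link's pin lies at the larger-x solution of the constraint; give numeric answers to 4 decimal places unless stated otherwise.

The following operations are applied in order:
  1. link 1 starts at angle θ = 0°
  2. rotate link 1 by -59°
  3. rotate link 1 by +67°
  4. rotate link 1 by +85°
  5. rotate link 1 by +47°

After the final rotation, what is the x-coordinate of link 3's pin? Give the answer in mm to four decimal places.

geometry: r = 15 mm, L = 235 mm, e = 19 mm; θ starts at 0°
rotate link 1 by -59°: θ ← 0° -59° = -59°
rotate link 1 by +67°: θ ← -59° +67° = 8°
rotate link 1 by +85°: θ ← 8° +85° = 93°
rotate link 1 by +47°: θ ← 93° +47° = 140°
crank pin P = (r cos θ, r sin θ) = (-11.490667, 9.641814)
h = r sin θ − e = 9.641814 − 19 = -9.358186
x = r cos θ + √(L² − h²) = -11.490667 + 234.813595 = 223.322928

223.3229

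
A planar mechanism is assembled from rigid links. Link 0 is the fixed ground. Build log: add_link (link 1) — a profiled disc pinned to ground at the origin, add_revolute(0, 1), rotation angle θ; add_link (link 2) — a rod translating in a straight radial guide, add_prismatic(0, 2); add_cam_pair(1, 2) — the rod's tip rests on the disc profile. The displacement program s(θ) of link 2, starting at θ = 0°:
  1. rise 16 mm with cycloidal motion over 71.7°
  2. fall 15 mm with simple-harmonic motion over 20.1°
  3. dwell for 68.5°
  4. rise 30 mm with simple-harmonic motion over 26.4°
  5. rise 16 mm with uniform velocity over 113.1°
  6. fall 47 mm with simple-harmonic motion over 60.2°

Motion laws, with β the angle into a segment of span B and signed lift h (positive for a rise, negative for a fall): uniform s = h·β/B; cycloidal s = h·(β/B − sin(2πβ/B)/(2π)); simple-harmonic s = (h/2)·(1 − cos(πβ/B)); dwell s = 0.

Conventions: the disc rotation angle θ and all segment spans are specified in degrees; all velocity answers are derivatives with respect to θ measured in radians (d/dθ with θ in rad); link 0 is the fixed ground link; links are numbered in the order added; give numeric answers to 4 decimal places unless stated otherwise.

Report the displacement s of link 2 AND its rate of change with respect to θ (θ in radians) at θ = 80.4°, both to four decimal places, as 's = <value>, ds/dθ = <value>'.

seg 1 [0°–71.7°] cycloidal, h=16: full span → s += 16 → s = 16.0000
seg 2 [71.7°–91.8°] simple-harmonic, h=-15: θ=80.4° here. β=8.7, B=20.1. -15/2·(1 − cos(π·0.4328)) = -5.9292 → s = 10.0708
velocity in seg [71.7°–91.8°] (simple-harmonic), θ in radians: β = 8.7° = 0.1518 rad, B = 20.1° = 0.3508 rad; ds/dθ = (πh/(2B)) sin(πβ/B) = (π·(-15)/(2·0.3508)) sin(π·0.4328) = -65.674575 mm/rad

s = 10.0708, ds/dθ = -65.6746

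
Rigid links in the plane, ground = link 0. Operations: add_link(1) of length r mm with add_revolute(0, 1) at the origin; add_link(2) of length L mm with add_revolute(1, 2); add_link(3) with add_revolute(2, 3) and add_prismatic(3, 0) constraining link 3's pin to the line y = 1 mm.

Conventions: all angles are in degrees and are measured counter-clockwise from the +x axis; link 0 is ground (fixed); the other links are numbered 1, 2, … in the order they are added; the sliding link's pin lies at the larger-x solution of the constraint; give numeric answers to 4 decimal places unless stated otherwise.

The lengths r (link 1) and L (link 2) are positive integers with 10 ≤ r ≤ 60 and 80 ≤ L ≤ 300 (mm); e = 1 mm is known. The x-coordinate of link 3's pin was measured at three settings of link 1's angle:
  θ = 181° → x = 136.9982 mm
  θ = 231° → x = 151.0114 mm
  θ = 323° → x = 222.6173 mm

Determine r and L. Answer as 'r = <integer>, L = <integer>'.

constraint per measurement: (x − r cos θ)² + (r sin θ − e)² = L²
subtracting the θ₁ and θ₂ equations cancels the r² and L² terms:
r = (x₁² − x₂²) / (2[(x₁cos θ₁ + e sin θ₁) − (x₂cos θ₂ + e sin θ₂)]) = 48.9999 → r = 49
L² = (x₁ − r cos θ₁)² + (r sin θ₁ − e)² = 34595.9959 → L = 186.0000 → L = 186
check at θ₃=323°: x = 222.6173 (printed 222.6173) ✓

r = 49, L = 186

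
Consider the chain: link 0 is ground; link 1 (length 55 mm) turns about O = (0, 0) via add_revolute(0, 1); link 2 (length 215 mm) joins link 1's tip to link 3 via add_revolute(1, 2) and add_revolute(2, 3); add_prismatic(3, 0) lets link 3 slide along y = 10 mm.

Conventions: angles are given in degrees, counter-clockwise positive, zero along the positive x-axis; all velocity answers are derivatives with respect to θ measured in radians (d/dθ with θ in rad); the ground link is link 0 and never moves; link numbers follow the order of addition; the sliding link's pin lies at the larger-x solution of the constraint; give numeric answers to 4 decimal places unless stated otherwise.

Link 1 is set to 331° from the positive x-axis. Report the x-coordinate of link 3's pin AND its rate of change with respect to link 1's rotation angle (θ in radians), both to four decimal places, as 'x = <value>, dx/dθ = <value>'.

geometry: r = 55 mm, L = 215 mm, e = 10 mm
crank pin P = (r cos θ, r sin θ) = (48.104084, -26.664529)
h = r sin θ − e = -26.664529 − 10 = -36.664529
x = r cos θ + √(L² − h²) = 48.104084 + 211.850684 = 259.954768
dx/dθ = −r sin θ − h·r cos θ/√(L² − h²) (θ in radians; h = -36.664529) = 34.989796

x = 259.9548, dx/dθ = 34.9898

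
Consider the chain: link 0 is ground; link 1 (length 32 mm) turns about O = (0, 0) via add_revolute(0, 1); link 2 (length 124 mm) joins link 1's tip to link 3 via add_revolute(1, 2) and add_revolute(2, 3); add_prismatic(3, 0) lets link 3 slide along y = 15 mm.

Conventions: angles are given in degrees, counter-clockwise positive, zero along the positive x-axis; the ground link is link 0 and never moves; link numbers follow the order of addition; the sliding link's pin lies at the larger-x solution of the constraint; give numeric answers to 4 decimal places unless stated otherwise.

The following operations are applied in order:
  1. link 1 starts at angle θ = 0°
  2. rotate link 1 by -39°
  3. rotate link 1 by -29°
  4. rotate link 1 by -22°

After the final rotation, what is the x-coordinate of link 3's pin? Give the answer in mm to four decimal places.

geometry: r = 32 mm, L = 124 mm, e = 15 mm; θ starts at 0°
rotate link 1 by -39°: θ ← 0° -39° = -39°
rotate link 1 by -29°: θ ← -39° -29° = -68°
rotate link 1 by -22°: θ ← -68° -22° = -90°
crank pin P = (r cos θ, r sin θ) = (0.000000, -32.000000)
h = r sin θ − e = -32.000000 − 15 = -47.000000
x = r cos θ + √(L² − h²) = 0.000000 + 114.747549 = 114.747549

114.7475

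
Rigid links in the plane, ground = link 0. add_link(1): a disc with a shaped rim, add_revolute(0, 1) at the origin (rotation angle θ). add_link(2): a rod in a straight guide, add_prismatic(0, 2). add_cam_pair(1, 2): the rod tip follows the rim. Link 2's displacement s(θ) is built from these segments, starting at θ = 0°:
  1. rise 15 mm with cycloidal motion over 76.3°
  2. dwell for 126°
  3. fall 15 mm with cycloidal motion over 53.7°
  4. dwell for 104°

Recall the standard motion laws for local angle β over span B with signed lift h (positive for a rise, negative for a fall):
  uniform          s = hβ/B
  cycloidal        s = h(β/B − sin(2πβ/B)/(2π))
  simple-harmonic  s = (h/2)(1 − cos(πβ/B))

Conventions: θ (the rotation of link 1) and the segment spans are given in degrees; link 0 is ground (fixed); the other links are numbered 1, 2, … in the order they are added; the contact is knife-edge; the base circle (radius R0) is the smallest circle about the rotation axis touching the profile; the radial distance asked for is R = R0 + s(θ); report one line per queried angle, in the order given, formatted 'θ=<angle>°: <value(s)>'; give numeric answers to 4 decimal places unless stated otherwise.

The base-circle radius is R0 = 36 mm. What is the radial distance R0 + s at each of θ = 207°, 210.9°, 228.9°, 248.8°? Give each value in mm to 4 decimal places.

segment 1 (0° to 76.3°, cycloidal, h = 15) is passed completely: s = 0.0000 + (15) = 15.0000
segment 2 (76.3° to 202.3°, dwell): s unchanged at 15.0000
θ = 207° falls in segment 3 (202.3° to 256°, cycloidal, h = -15): β = 207 − 202.3 = 4.7°, B = 53.7°; Δs = -15·(0.0875 − sin(2π·0.0875)/(2π)) = -0.0652; s = 15.0000 − 0.0652 = 14.9348
θ = 210.9° falls in segment 3 (202.3° to 256°, cycloidal, h = -15): β = 210.9 − 202.3 = 8.6°, B = 53.7°; Δs = -15·(0.1601 − sin(2π·0.1601)/(2π)) = -0.3854; s = 15.0000 − 0.3854 = 14.6146
θ = 228.9° falls in segment 3 (202.3° to 256°, cycloidal, h = -15): β = 228.9 − 202.3 = 26.6°, B = 53.7°; Δs = -15·(0.4953 − sin(2π·0.4953)/(2π)) = -7.3603; s = 15.0000 − 7.3603 = 7.6397
θ = 248.8° falls in segment 3 (202.3° to 256°, cycloidal, h = -15): β = 248.8 − 202.3 = 46.5°, B = 53.7°; Δs = -15·(0.8659 − sin(2π·0.8659)/(2π)) = -14.7704; s = 15.0000 − 14.7704 = 0.2296
θ=207°: R = R0 + s = 36 + 14.9348 = 50.9348
θ=210.9°: R = R0 + s = 36 + 14.6146 = 50.6146
θ=228.9°: R = R0 + s = 36 + 7.6397 = 43.6397
θ=248.8°: R = R0 + s = 36 + 0.2296 = 36.2296

θ=207°: 50.9348
θ=210.9°: 50.6146
θ=228.9°: 43.6397
θ=248.8°: 36.2296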